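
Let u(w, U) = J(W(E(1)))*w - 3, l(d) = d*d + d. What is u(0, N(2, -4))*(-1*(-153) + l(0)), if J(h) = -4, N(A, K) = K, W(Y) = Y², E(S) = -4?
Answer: -459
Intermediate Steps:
l(d) = d + d² (l(d) = d² + d = d + d²)
u(w, U) = -3 - 4*w (u(w, U) = -4*w - 3 = -3 - 4*w)
u(0, N(2, -4))*(-1*(-153) + l(0)) = (-3 - 4*0)*(-1*(-153) + 0*(1 + 0)) = (-3 + 0)*(153 + 0*1) = -3*(153 + 0) = -3*153 = -459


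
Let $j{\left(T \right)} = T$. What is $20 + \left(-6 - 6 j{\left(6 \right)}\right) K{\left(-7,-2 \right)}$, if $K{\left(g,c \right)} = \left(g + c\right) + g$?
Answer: $692$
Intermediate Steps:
$K{\left(g,c \right)} = c + 2 g$ ($K{\left(g,c \right)} = \left(c + g\right) + g = c + 2 g$)
$20 + \left(-6 - 6 j{\left(6 \right)}\right) K{\left(-7,-2 \right)} = 20 + \left(-6 - 36\right) \left(-2 + 2 \left(-7\right)\right) = 20 + \left(-6 - 36\right) \left(-2 - 14\right) = 20 - -672 = 20 + 672 = 692$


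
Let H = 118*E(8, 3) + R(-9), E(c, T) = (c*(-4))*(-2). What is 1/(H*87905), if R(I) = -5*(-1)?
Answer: 1/664298085 ≈ 1.5053e-9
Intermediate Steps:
R(I) = 5
E(c, T) = 8*c (E(c, T) = -4*c*(-2) = 8*c)
H = 7557 (H = 118*(8*8) + 5 = 118*64 + 5 = 7552 + 5 = 7557)
1/(H*87905) = 1/(7557*87905) = (1/7557)*(1/87905) = 1/664298085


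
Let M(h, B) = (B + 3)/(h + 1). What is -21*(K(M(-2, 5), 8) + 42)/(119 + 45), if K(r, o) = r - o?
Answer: -273/82 ≈ -3.3293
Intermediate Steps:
M(h, B) = (3 + B)/(1 + h)
-21*(K(M(-2, 5), 8) + 42)/(119 + 45) = -21*(((3 + 5)/(1 - 2) - 1*8) + 42)/(119 + 45) = -21*((8/(-1) - 8) + 42)/164 = -21*((-1*8 - 8) + 42)/164 = -21*((-8 - 8) + 42)/164 = -21*(-16 + 42)/164 = -546/164 = -21*13/82 = -273/82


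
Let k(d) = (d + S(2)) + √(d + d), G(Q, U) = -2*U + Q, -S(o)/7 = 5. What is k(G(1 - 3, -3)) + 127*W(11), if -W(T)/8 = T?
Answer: -11207 + 2*√2 ≈ -11204.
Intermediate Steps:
S(o) = -35 (S(o) = -7*5 = -35)
G(Q, U) = Q - 2*U
W(T) = -8*T
k(d) = -35 + d + √2*√d (k(d) = (d - 35) + √(d + d) = (-35 + d) + √(2*d) = (-35 + d) + √2*√d = -35 + d + √2*√d)
k(G(1 - 3, -3)) + 127*W(11) = (-35 + ((1 - 3) - 2*(-3)) + √2*√((1 - 3) - 2*(-3))) + 127*(-8*11) = (-35 + (-2 + 6) + √2*√(-2 + 6)) + 127*(-88) = (-35 + 4 + √2*√4) - 11176 = (-35 + 4 + √2*2) - 11176 = (-35 + 4 + 2*√2) - 11176 = (-31 + 2*√2) - 11176 = -11207 + 2*√2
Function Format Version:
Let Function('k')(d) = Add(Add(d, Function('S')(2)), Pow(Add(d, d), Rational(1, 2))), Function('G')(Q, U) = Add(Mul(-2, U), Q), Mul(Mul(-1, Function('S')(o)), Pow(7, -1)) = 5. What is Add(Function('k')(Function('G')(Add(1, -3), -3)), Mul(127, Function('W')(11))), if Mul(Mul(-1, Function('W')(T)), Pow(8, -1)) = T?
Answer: Add(-11207, Mul(2, Pow(2, Rational(1, 2)))) ≈ -11204.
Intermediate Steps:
Function('S')(o) = -35 (Function('S')(o) = Mul(-7, 5) = -35)
Function('G')(Q, U) = Add(Q, Mul(-2, U))
Function('W')(T) = Mul(-8, T)
Function('k')(d) = Add(-35, d, Mul(Pow(2, Rational(1, 2)), Pow(d, Rational(1, 2)))) (Function('k')(d) = Add(Add(d, -35), Pow(Add(d, d), Rational(1, 2))) = Add(Add(-35, d), Pow(Mul(2, d), Rational(1, 2))) = Add(Add(-35, d), Mul(Pow(2, Rational(1, 2)), Pow(d, Rational(1, 2)))) = Add(-35, d, Mul(Pow(2, Rational(1, 2)), Pow(d, Rational(1, 2)))))
Add(Function('k')(Function('G')(Add(1, -3), -3)), Mul(127, Function('W')(11))) = Add(Add(-35, Add(Add(1, -3), Mul(-2, -3)), Mul(Pow(2, Rational(1, 2)), Pow(Add(Add(1, -3), Mul(-2, -3)), Rational(1, 2)))), Mul(127, Mul(-8, 11))) = Add(Add(-35, Add(-2, 6), Mul(Pow(2, Rational(1, 2)), Pow(Add(-2, 6), Rational(1, 2)))), Mul(127, -88)) = Add(Add(-35, 4, Mul(Pow(2, Rational(1, 2)), Pow(4, Rational(1, 2)))), -11176) = Add(Add(-35, 4, Mul(Pow(2, Rational(1, 2)), 2)), -11176) = Add(Add(-35, 4, Mul(2, Pow(2, Rational(1, 2)))), -11176) = Add(Add(-31, Mul(2, Pow(2, Rational(1, 2)))), -11176) = Add(-11207, Mul(2, Pow(2, Rational(1, 2))))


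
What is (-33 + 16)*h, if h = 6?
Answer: -102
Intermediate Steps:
(-33 + 16)*h = (-33 + 16)*6 = -17*6 = -102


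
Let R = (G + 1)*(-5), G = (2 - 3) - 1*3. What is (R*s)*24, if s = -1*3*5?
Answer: -5400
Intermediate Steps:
G = -4 (G = -1 - 3 = -4)
s = -15 (s = -3*5 = -15)
R = 15 (R = (-4 + 1)*(-5) = -3*(-5) = 15)
(R*s)*24 = (15*(-15))*24 = -225*24 = -5400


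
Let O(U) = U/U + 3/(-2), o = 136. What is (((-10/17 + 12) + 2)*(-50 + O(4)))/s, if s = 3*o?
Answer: -1919/1156 ≈ -1.6600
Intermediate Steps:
s = 408 (s = 3*136 = 408)
O(U) = -½ (O(U) = 1 + 3*(-½) = 1 - 3/2 = -½)
(((-10/17 + 12) + 2)*(-50 + O(4)))/s = (((-10/17 + 12) + 2)*(-50 - ½))/408 = (((-10*1/17 + 12) + 2)*(-101/2))*(1/408) = (((-10/17 + 12) + 2)*(-101/2))*(1/408) = ((194/17 + 2)*(-101/2))*(1/408) = ((228/17)*(-101/2))*(1/408) = -11514/17*1/408 = -1919/1156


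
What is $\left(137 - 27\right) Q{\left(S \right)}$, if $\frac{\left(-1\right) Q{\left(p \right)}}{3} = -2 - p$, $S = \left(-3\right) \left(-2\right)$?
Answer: $2640$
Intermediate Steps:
$S = 6$
$Q{\left(p \right)} = 6 + 3 p$ ($Q{\left(p \right)} = - 3 \left(-2 - p\right) = 6 + 3 p$)
$\left(137 - 27\right) Q{\left(S \right)} = \left(137 - 27\right) \left(6 + 3 \cdot 6\right) = 110 \left(6 + 18\right) = 110 \cdot 24 = 2640$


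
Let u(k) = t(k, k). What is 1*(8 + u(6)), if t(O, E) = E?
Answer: 14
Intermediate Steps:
u(k) = k
1*(8 + u(6)) = 1*(8 + 6) = 1*14 = 14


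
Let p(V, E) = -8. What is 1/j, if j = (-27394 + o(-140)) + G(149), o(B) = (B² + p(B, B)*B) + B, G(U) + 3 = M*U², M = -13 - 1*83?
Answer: -1/2138113 ≈ -4.6770e-7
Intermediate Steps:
M = -96 (M = -13 - 83 = -96)
G(U) = -3 - 96*U²
o(B) = B² - 7*B (o(B) = (B² - 8*B) + B = B² - 7*B)
j = -2138113 (j = (-27394 - 140*(-7 - 140)) + (-3 - 96*149²) = (-27394 - 140*(-147)) + (-3 - 96*22201) = (-27394 + 20580) + (-3 - 2131296) = -6814 - 2131299 = -2138113)
1/j = 1/(-2138113) = -1/2138113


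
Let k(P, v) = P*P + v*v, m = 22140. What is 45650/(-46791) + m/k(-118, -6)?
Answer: 19933937/32660118 ≈ 0.61034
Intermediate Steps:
k(P, v) = P**2 + v**2
45650/(-46791) + m/k(-118, -6) = 45650/(-46791) + 22140/((-118)**2 + (-6)**2) = 45650*(-1/46791) + 22140/(13924 + 36) = -45650/46791 + 22140/13960 = -45650/46791 + 22140*(1/13960) = -45650/46791 + 1107/698 = 19933937/32660118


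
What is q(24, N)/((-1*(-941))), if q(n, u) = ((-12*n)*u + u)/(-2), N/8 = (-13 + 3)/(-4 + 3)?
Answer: 11480/941 ≈ 12.200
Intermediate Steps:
N = 80 (N = 8*((-13 + 3)/(-4 + 3)) = 8*(-10/(-1)) = 8*(-10*(-1)) = 8*10 = 80)
q(n, u) = -u/2 + 6*n*u (q(n, u) = (-12*n*u + u)*(-½) = (u - 12*n*u)*(-½) = -u/2 + 6*n*u)
q(24, N)/((-1*(-941))) = ((½)*80*(-1 + 12*24))/((-1*(-941))) = ((½)*80*(-1 + 288))/941 = ((½)*80*287)*(1/941) = 11480*(1/941) = 11480/941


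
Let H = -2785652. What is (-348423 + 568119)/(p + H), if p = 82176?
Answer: -54924/675869 ≈ -0.081264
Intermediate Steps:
(-348423 + 568119)/(p + H) = (-348423 + 568119)/(82176 - 2785652) = 219696/(-2703476) = 219696*(-1/2703476) = -54924/675869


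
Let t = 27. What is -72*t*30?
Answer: -58320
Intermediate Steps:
-72*t*30 = -72*27*30 = -1944*30 = -58320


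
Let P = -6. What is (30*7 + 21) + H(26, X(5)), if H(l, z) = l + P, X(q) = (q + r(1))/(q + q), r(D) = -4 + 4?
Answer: 251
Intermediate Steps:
r(D) = 0
X(q) = 1/2 (X(q) = (q + 0)/(q + q) = q/((2*q)) = q*(1/(2*q)) = 1/2)
H(l, z) = -6 + l (H(l, z) = l - 6 = -6 + l)
(30*7 + 21) + H(26, X(5)) = (30*7 + 21) + (-6 + 26) = (210 + 21) + 20 = 231 + 20 = 251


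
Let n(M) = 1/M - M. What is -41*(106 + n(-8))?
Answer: -37351/8 ≈ -4668.9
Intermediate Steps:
-41*(106 + n(-8)) = -41*(106 + (1/(-8) - 1*(-8))) = -41*(106 + (-1/8 + 8)) = -41*(106 + 63/8) = -41*911/8 = -37351/8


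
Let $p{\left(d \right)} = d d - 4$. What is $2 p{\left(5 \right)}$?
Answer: $42$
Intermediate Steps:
$p{\left(d \right)} = -4 + d^{2}$ ($p{\left(d \right)} = d^{2} - 4 = -4 + d^{2}$)
$2 p{\left(5 \right)} = 2 \left(-4 + 5^{2}\right) = 2 \left(-4 + 25\right) = 2 \cdot 21 = 42$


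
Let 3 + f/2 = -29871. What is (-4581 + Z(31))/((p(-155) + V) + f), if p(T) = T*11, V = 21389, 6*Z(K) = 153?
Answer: 9111/80128 ≈ 0.11371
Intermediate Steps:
f = -59748 (f = -6 + 2*(-29871) = -6 - 59742 = -59748)
Z(K) = 51/2 (Z(K) = (⅙)*153 = 51/2)
p(T) = 11*T
(-4581 + Z(31))/((p(-155) + V) + f) = (-4581 + 51/2)/((11*(-155) + 21389) - 59748) = -9111/(2*((-1705 + 21389) - 59748)) = -9111/(2*(19684 - 59748)) = -9111/2/(-40064) = -9111/2*(-1/40064) = 9111/80128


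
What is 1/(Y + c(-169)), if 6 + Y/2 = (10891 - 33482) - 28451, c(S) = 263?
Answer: -1/101833 ≈ -9.8200e-6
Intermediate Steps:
Y = -102096 (Y = -12 + 2*((10891 - 33482) - 28451) = -12 + 2*(-22591 - 28451) = -12 + 2*(-51042) = -12 - 102084 = -102096)
1/(Y + c(-169)) = 1/(-102096 + 263) = 1/(-101833) = -1/101833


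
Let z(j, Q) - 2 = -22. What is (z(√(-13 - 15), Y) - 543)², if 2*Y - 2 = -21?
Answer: 316969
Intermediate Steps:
Y = -19/2 (Y = 1 + (½)*(-21) = 1 - 21/2 = -19/2 ≈ -9.5000)
z(j, Q) = -20 (z(j, Q) = 2 - 22 = -20)
(z(√(-13 - 15), Y) - 543)² = (-20 - 543)² = (-563)² = 316969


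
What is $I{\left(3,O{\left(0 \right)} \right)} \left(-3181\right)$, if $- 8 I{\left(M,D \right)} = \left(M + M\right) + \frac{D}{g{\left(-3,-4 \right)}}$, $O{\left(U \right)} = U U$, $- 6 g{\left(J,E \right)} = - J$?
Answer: $\frac{9543}{4} \approx 2385.8$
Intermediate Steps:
$g{\left(J,E \right)} = \frac{J}{6}$ ($g{\left(J,E \right)} = - \frac{\left(-1\right) J}{6} = \frac{J}{6}$)
$O{\left(U \right)} = U^{2}$
$I{\left(M,D \right)} = - \frac{M}{4} + \frac{D}{4}$ ($I{\left(M,D \right)} = - \frac{\left(M + M\right) + \frac{D}{\frac{1}{6} \left(-3\right)}}{8} = - \frac{2 M + \frac{D}{- \frac{1}{2}}}{8} = - \frac{2 M + D \left(-2\right)}{8} = - \frac{2 M - 2 D}{8} = - \frac{- 2 D + 2 M}{8} = - \frac{M}{4} + \frac{D}{4}$)
$I{\left(3,O{\left(0 \right)} \right)} \left(-3181\right) = \left(\left(- \frac{1}{4}\right) 3 + \frac{0^{2}}{4}\right) \left(-3181\right) = \left(- \frac{3}{4} + \frac{1}{4} \cdot 0\right) \left(-3181\right) = \left(- \frac{3}{4} + 0\right) \left(-3181\right) = \left(- \frac{3}{4}\right) \left(-3181\right) = \frac{9543}{4}$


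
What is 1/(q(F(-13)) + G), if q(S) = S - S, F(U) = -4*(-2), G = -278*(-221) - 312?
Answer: 1/61126 ≈ 1.6360e-5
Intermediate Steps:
G = 61126 (G = 61438 - 312 = 61126)
F(U) = 8
q(S) = 0
1/(q(F(-13)) + G) = 1/(0 + 61126) = 1/61126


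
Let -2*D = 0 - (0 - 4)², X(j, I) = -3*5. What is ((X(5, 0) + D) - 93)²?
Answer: 10000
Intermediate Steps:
X(j, I) = -15
D = 8 (D = -(0 - (0 - 4)²)/2 = -(0 - 1*(-4)²)/2 = -(0 - 1*16)/2 = -(0 - 16)/2 = -½*(-16) = 8)
((X(5, 0) + D) - 93)² = ((-15 + 8) - 93)² = (-7 - 93)² = (-100)² = 10000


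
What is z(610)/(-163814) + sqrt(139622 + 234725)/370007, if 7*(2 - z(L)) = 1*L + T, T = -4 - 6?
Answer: 293/573349 + sqrt(374347)/370007 ≈ 0.0021646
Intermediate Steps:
T = -10
z(L) = 24/7 - L/7 (z(L) = 2 - (1*L - 10)/7 = 2 - (L - 10)/7 = 2 - (-10 + L)/7 = 2 + (10/7 - L/7) = 24/7 - L/7)
z(610)/(-163814) + sqrt(139622 + 234725)/370007 = (24/7 - 1/7*610)/(-163814) + sqrt(139622 + 234725)/370007 = (24/7 - 610/7)*(-1/163814) + sqrt(374347)*(1/370007) = -586/7*(-1/163814) + sqrt(374347)/370007 = 293/573349 + sqrt(374347)/370007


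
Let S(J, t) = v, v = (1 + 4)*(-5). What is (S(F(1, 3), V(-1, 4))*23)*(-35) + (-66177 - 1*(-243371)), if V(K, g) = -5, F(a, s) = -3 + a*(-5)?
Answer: 197319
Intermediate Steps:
F(a, s) = -3 - 5*a
v = -25 (v = 5*(-5) = -25)
S(J, t) = -25
(S(F(1, 3), V(-1, 4))*23)*(-35) + (-66177 - 1*(-243371)) = -25*23*(-35) + (-66177 - 1*(-243371)) = -575*(-35) + (-66177 + 243371) = 20125 + 177194 = 197319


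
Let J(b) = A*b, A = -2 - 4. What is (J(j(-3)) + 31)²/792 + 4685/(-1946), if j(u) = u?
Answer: 480913/770616 ≈ 0.62406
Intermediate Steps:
A = -6
J(b) = -6*b
(J(j(-3)) + 31)²/792 + 4685/(-1946) = (-6*(-3) + 31)²/792 + 4685/(-1946) = (18 + 31)²*(1/792) + 4685*(-1/1946) = 49²*(1/792) - 4685/1946 = 2401*(1/792) - 4685/1946 = 2401/792 - 4685/1946 = 480913/770616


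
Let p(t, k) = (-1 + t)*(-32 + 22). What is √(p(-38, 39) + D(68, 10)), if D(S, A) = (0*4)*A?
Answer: √390 ≈ 19.748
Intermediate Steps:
D(S, A) = 0 (D(S, A) = 0*A = 0)
p(t, k) = 10 - 10*t (p(t, k) = (-1 + t)*(-10) = 10 - 10*t)
√(p(-38, 39) + D(68, 10)) = √((10 - 10*(-38)) + 0) = √((10 + 380) + 0) = √(390 + 0) = √390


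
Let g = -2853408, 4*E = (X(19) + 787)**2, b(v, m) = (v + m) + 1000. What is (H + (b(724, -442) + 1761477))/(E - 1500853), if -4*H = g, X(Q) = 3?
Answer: -2476111/1344828 ≈ -1.8412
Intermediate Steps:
b(v, m) = 1000 + m + v (b(v, m) = (m + v) + 1000 = 1000 + m + v)
E = 156025 (E = (3 + 787)**2/4 = (1/4)*790**2 = (1/4)*624100 = 156025)
H = 713352 (H = -1/4*(-2853408) = 713352)
(H + (b(724, -442) + 1761477))/(E - 1500853) = (713352 + ((1000 - 442 + 724) + 1761477))/(156025 - 1500853) = (713352 + (1282 + 1761477))/(-1344828) = (713352 + 1762759)*(-1/1344828) = 2476111*(-1/1344828) = -2476111/1344828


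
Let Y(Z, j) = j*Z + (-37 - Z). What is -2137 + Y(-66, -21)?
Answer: -722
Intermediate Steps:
Y(Z, j) = -37 - Z + Z*j (Y(Z, j) = Z*j + (-37 - Z) = -37 - Z + Z*j)
-2137 + Y(-66, -21) = -2137 + (-37 - 1*(-66) - 66*(-21)) = -2137 + (-37 + 66 + 1386) = -2137 + 1415 = -722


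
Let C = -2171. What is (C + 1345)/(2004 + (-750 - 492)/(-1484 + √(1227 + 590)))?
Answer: -43379975026/105290321793 + 4071*√1817/35096773931 ≈ -0.41200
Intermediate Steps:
(C + 1345)/(2004 + (-750 - 492)/(-1484 + √(1227 + 590))) = (-2171 + 1345)/(2004 + (-750 - 492)/(-1484 + √(1227 + 590))) = -826/(2004 - 1242/(-1484 + √1817))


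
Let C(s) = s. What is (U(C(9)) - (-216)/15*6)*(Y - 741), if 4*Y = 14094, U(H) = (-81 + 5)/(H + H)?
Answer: 685979/3 ≈ 2.2866e+5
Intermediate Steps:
U(H) = -38/H (U(H) = -76*1/(2*H) = -38/H)
Y = 7047/2 (Y = (¼)*14094 = 7047/2 ≈ 3523.5)
(U(C(9)) - (-216)/15*6)*(Y - 741) = (-38/9 - (-216)/15*6)*(7047/2 - 741) = (-38*⅑ - (-216)/15*6)*(5565/2) = (-38/9 - 9*(-8/5)*6)*(5565/2) = (-38/9 + (72/5)*6)*(5565/2) = (-38/9 + 432/5)*(5565/2) = (3698/45)*(5565/2) = 685979/3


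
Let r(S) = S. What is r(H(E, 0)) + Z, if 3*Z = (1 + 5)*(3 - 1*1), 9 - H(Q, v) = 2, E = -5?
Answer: 11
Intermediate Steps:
H(Q, v) = 7 (H(Q, v) = 9 - 1*2 = 9 - 2 = 7)
Z = 4 (Z = ((1 + 5)*(3 - 1*1))/3 = (6*(3 - 1))/3 = (6*2)/3 = (⅓)*12 = 4)
r(H(E, 0)) + Z = 7 + 4 = 11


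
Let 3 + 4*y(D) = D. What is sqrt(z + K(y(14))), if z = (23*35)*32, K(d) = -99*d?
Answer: sqrt(101951)/2 ≈ 159.65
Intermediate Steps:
y(D) = -3/4 + D/4
z = 25760 (z = 805*32 = 25760)
sqrt(z + K(y(14))) = sqrt(25760 - 99*(-3/4 + (1/4)*14)) = sqrt(25760 - 99*(-3/4 + 7/2)) = sqrt(25760 - 99*11/4) = sqrt(25760 - 1089/4) = sqrt(101951/4) = sqrt(101951)/2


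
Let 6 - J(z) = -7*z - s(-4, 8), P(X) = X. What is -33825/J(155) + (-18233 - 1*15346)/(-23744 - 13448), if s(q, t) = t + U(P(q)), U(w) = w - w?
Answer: -1221116079/40874008 ≈ -29.875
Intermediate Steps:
U(w) = 0
s(q, t) = t (s(q, t) = t + 0 = t)
J(z) = 14 + 7*z (J(z) = 6 - (-7*z - 1*8) = 6 - (-7*z - 8) = 6 - (-8 - 7*z) = 6 + (8 + 7*z) = 14 + 7*z)
-33825/J(155) + (-18233 - 1*15346)/(-23744 - 13448) = -33825/(14 + 7*155) + (-18233 - 1*15346)/(-23744 - 13448) = -33825/(14 + 1085) + (-18233 - 15346)/(-37192) = -33825/1099 - 33579*(-1/37192) = -33825*1/1099 + 33579/37192 = -33825/1099 + 33579/37192 = -1221116079/40874008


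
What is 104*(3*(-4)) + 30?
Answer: -1218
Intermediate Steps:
104*(3*(-4)) + 30 = 104*(-12) + 30 = -1248 + 30 = -1218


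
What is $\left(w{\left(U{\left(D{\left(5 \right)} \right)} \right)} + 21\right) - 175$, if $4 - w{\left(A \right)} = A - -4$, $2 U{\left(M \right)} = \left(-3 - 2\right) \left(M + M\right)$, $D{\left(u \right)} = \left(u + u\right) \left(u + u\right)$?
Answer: $346$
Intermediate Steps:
$D{\left(u \right)} = 4 u^{2}$ ($D{\left(u \right)} = 2 u 2 u = 4 u^{2}$)
$U{\left(M \right)} = - 5 M$ ($U{\left(M \right)} = \frac{\left(-3 - 2\right) \left(M + M\right)}{2} = \frac{\left(-5\right) 2 M}{2} = \frac{\left(-10\right) M}{2} = - 5 M$)
$w{\left(A \right)} = - A$ ($w{\left(A \right)} = 4 - \left(A - -4\right) = 4 - \left(A + 4\right) = 4 - \left(4 + A\right) = - A$)
$\left(w{\left(U{\left(D{\left(5 \right)} \right)} \right)} + 21\right) - 175 = \left(- \left(-5\right) 4 \cdot 5^{2} + 21\right) - 175 = \left(- \left(-5\right) 4 \cdot 25 + 21\right) - 175 = \left(- \left(-5\right) 100 + 21\right) - 175 = \left(\left(-1\right) \left(-500\right) + 21\right) - 175 = \left(500 + 21\right) - 175 = 521 - 175 = 346$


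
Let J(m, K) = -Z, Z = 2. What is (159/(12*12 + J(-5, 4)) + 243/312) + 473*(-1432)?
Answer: -5001435005/7384 ≈ -6.7733e+5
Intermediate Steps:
J(m, K) = -2 (J(m, K) = -1*2 = -2)
(159/(12*12 + J(-5, 4)) + 243/312) + 473*(-1432) = (159/(12*12 - 2) + 243/312) + 473*(-1432) = (159/(144 - 2) + 243*(1/312)) - 677336 = (159/142 + 81/104) - 677336 = 14019/7384 - 677336 = -5001435005/7384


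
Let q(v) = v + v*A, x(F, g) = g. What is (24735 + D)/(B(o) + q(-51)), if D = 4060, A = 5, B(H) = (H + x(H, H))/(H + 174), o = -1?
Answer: -996307/10588 ≈ -94.098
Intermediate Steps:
B(H) = 2*H/(174 + H) (B(H) = (H + H)/(H + 174) = (2*H)/(174 + H) = 2*H/(174 + H))
q(v) = 6*v (q(v) = v + v*5 = v + 5*v = 6*v)
(24735 + D)/(B(o) + q(-51)) = (24735 + 4060)/(2*(-1)/(174 - 1) + 6*(-51)) = 28795/(2*(-1)/173 - 306) = 28795/(2*(-1)*(1/173) - 306) = 28795/(-2/173 - 306) = 28795/(-52940/173) = 28795*(-173/52940) = -996307/10588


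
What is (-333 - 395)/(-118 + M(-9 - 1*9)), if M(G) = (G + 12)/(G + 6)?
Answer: 1456/235 ≈ 6.1957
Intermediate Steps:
M(G) = (12 + G)/(6 + G)
(-333 - 395)/(-118 + M(-9 - 1*9)) = (-333 - 395)/(-118 + (12 + (-9 - 1*9))/(6 + (-9 - 1*9))) = -728/(-118 + (12 + (-9 - 9))/(6 + (-9 - 9))) = -728/(-118 + (12 - 18)/(6 - 18)) = -728/(-118 - 6/(-12)) = -728/(-118 - 1/12*(-6)) = -728/(-118 + 1/2) = -728/(-235/2) = -728*(-2/235) = 1456/235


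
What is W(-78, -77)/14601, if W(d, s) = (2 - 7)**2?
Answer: 25/14601 ≈ 0.0017122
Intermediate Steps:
W(d, s) = 25 (W(d, s) = (-5)**2 = 25)
W(-78, -77)/14601 = 25/14601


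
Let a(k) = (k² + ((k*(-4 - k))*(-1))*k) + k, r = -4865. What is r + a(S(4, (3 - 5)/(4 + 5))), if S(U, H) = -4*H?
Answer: -3542545/729 ≈ -4859.5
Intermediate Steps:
a(k) = k + k² - k²*(-4 - k) (a(k) = (k² + (-k*(-4 - k))*k) + k = (k² - k²*(-4 - k)) + k = k + k² - k²*(-4 - k))
r + a(S(4, (3 - 5)/(4 + 5))) = -4865 + (-4*(3 - 5)/(4 + 5))*(1 + (-4*(3 - 5)/(4 + 5))² + 5*(-4*(3 - 5)/(4 + 5))) = -4865 + (-(-8)/9)*(1 + (-(-8)/9)² + 5*(-(-8)/9)) = -4865 + (-4*(-2/9))*(1 + (-4*(-2/9))² + 5*(-4*(-2/9))) = -4865 + 8*(1 + (8/9)² + 5*(8/9))/9 = -4865 + 8*(1 + 64/81 + 40/9)/9 = -4865 + (8/9)*(505/81) = -4865 + 4040/729 = -3542545/729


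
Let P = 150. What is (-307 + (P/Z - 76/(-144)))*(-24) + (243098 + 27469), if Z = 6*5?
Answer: 833407/3 ≈ 2.7780e+5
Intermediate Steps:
Z = 30
(-307 + (P/Z - 76/(-144)))*(-24) + (243098 + 27469) = (-307 + (150/30 - 76/(-144)))*(-24) + (243098 + 27469) = (-307 + (150*(1/30) - 76*(-1/144)))*(-24) + 270567 = (-307 + (5 + 19/36))*(-24) + 270567 = (-307 + 199/36)*(-24) + 270567 = -10853/36*(-24) + 270567 = 21706/3 + 270567 = 833407/3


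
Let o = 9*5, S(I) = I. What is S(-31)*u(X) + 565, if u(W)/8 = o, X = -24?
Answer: -10595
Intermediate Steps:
o = 45
u(W) = 360 (u(W) = 8*45 = 360)
S(-31)*u(X) + 565 = -31*360 + 565 = -11160 + 565 = -10595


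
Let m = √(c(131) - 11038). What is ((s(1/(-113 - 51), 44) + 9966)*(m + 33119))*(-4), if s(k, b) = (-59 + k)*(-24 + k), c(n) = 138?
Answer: -10139179327315/6724 - 1530719425*I*√109/3362 ≈ -1.5079e+9 - 4.7535e+6*I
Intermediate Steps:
m = 10*I*√109 (m = √(138 - 11038) = √(-10900) = 10*I*√109 ≈ 104.4*I)
((s(1/(-113 - 51), 44) + 9966)*(m + 33119))*(-4) = (((1416 + (1/(-113 - 51))² - 83/(-113 - 51)) + 9966)*(10*I*√109 + 33119))*(-4) = (((1416 + (1/(-164))² - 83/(-164)) + 9966)*(33119 + 10*I*√109))*(-4) = (((1416 + (-1/164)² - 83*(-1/164)) + 9966)*(33119 + 10*I*√109))*(-4) = (((1416 + 1/26896 + 83/164) + 9966)*(33119 + 10*I*√109))*(-4) = ((38098349/26896 + 9966)*(33119 + 10*I*√109))*(-4) = (306143885*(33119 + 10*I*√109)/26896)*(-4) = (10139179327315/26896 + 1530719425*I*√109/13448)*(-4) = -10139179327315/6724 - 1530719425*I*√109/3362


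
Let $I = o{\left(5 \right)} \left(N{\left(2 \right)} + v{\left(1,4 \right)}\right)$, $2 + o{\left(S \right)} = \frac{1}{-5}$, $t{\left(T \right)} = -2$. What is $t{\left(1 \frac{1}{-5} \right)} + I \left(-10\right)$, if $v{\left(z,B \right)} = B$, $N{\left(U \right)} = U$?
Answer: $130$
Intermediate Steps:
$o{\left(S \right)} = - \frac{11}{5}$ ($o{\left(S \right)} = -2 + \frac{1}{-5} = -2 - \frac{1}{5} = - \frac{11}{5}$)
$I = - \frac{66}{5}$ ($I = - \frac{11 \left(2 + 4\right)}{5} = \left(- \frac{11}{5}\right) 6 = - \frac{66}{5} \approx -13.2$)
$t{\left(1 \frac{1}{-5} \right)} + I \left(-10\right) = -2 - -132 = -2 + 132 = 130$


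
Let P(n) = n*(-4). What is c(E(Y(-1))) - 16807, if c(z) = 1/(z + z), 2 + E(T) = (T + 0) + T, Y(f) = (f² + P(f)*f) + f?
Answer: -336141/20 ≈ -16807.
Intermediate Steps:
P(n) = -4*n
Y(f) = f - 3*f² (Y(f) = (f² + (-4*f)*f) + f = (f² - 4*f²) + f = -3*f² + f = f - 3*f²)
E(T) = -2 + 2*T (E(T) = -2 + ((T + 0) + T) = -2 + (T + T) = -2 + 2*T)
c(z) = 1/(2*z)
c(E(Y(-1))) - 16807 = 1/(2*(-2 + 2*(-(1 - 3*(-1))))) - 16807 = 1/(2*(-2 + 2*(-(1 + 3)))) - 16807 = 1/(2*(-2 + 2*(-1*4))) - 16807 = 1/(2*(-2 + 2*(-4))) - 16807 = 1/(2*(-2 - 8)) - 16807 = (½)/(-10) - 16807 = (½)*(-⅒) - 16807 = -1/20 - 16807 = -336141/20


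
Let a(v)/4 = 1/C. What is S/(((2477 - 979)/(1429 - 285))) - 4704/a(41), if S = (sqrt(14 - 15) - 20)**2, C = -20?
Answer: 2549244/107 - 22880*I/749 ≈ 23825.0 - 30.547*I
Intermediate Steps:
S = (-20 + I)**2 (S = (sqrt(-1) - 20)**2 = (I - 20)**2 = (-20 + I)**2 ≈ 399.0 - 40.0*I)
a(v) = -1/5 (a(v) = 4/(-20) = 4*(-1/20) = -1/5)
S/(((2477 - 979)/(1429 - 285))) - 4704/a(41) = (20 - I)**2/(((2477 - 979)/(1429 - 285))) - 4704/(-1/5) = (20 - I)**2/((1498/1144)) - 4704*(-5) = (20 - I)**2/((1498*(1/1144))) + 23520 = (20 - I)**2/(749/572) + 23520 = (20 - I)**2*(572/749) + 23520 = 572*(20 - I)**2/749 + 23520 = 23520 + 572*(20 - I)**2/749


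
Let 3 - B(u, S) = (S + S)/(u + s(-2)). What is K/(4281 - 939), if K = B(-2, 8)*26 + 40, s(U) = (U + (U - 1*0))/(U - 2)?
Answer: 89/557 ≈ 0.15978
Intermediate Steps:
s(U) = 2*U/(-2 + U) (s(U) = (U + (U + 0))/(-2 + U) = (U + U)/(-2 + U) = (2*U)/(-2 + U) = 2*U/(-2 + U))
B(u, S) = 3 - 2*S/(1 + u) (B(u, S) = 3 - (S + S)/(u + 2*(-2)/(-2 - 2)) = 3 - 2*S/(u + 2*(-2)/(-4)) = 3 - 2*S/(u + 2*(-2)*(-¼)) = 3 - 2*S/(u + 1) = 3 - 2*S/(1 + u))
K = 534 (K = ((3 - 2*8 + 3*(-2))/(1 - 2))*26 + 40 = ((3 - 16 - 6)/(-1))*26 + 40 = -1*(-19)*26 + 40 = 19*26 + 40 = 494 + 40 = 534)
K/(4281 - 939) = 534/(4281 - 939) = 534/3342 = 534*(1/3342) = 89/557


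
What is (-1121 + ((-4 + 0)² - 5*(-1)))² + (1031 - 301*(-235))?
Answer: 1281766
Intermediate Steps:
(-1121 + ((-4 + 0)² - 5*(-1)))² + (1031 - 301*(-235)) = (-1121 + ((-4)² + 5))² + (1031 + 70735) = (-1121 + (16 + 5))² + 71766 = (-1121 + 21)² + 71766 = (-1100)² + 71766 = 1210000 + 71766 = 1281766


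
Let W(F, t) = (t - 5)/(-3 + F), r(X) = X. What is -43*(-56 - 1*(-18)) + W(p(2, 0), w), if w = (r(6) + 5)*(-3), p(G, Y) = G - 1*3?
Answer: 3287/2 ≈ 1643.5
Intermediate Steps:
p(G, Y) = -3 + G (p(G, Y) = G - 3 = -3 + G)
w = -33 (w = (6 + 5)*(-3) = 11*(-3) = -33)
W(F, t) = (-5 + t)/(-3 + F)
-43*(-56 - 1*(-18)) + W(p(2, 0), w) = -43*(-56 - 1*(-18)) + (-5 - 33)/(-3 + (-3 + 2)) = -43*(-56 + 18) - 38/(-3 - 1) = -43*(-38) - 38/(-4) = 1634 - ¼*(-38) = 1634 + 19/2 = 3287/2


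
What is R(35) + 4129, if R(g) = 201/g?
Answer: 144716/35 ≈ 4134.7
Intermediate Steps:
R(35) + 4129 = 201/35 + 4129 = 144716/35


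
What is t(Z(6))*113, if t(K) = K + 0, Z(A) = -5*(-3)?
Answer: 1695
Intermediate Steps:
Z(A) = 15
t(K) = K
t(Z(6))*113 = 15*113 = 1695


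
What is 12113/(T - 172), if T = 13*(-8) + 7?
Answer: -12113/269 ≈ -45.030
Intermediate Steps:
T = -97 (T = -104 + 7 = -97)
12113/(T - 172) = 12113/(-97 - 172) = 12113/(-269) = 12113*(-1/269) = -12113/269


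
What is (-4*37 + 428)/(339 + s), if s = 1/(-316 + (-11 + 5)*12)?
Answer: 108640/131531 ≈ 0.82596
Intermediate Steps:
s = -1/388 (s = 1/(-316 - 6*12) = 1/(-316 - 72) = 1/(-388) = -1/388 ≈ -0.0025773)
(-4*37 + 428)/(339 + s) = (-4*37 + 428)/(339 - 1/388) = (-148 + 428)/(131531/388) = 280*(388/131531) = 108640/131531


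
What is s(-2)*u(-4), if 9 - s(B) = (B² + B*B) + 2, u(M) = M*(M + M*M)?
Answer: 48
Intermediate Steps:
u(M) = M*(M + M²)
s(B) = 7 - 2*B² (s(B) = 9 - ((B² + B*B) + 2) = 9 - ((B² + B²) + 2) = 9 - (2*B² + 2) = 9 - (2 + 2*B²) = 9 + (-2 - 2*B²) = 7 - 2*B²)
s(-2)*u(-4) = (7 - 2*(-2)²)*((-4)²*(1 - 4)) = (7 - 2*4)*(16*(-3)) = (7 - 8)*(-48) = -1*(-48) = 48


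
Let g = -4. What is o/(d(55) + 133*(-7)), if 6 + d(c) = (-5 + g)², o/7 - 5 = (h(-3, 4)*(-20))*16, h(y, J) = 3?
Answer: 6685/856 ≈ 7.8096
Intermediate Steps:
o = -6685 (o = 35 + 7*((3*(-20))*16) = 35 + 7*(-60*16) = 35 + 7*(-960) = 35 - 6720 = -6685)
d(c) = 75 (d(c) = -6 + (-5 - 4)² = -6 + (-9)² = -6 + 81 = 75)
o/(d(55) + 133*(-7)) = -6685/(75 + 133*(-7)) = -6685/(75 - 931) = -6685/(-856) = -6685*(-1/856) = 6685/856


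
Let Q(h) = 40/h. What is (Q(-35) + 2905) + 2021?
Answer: 34474/7 ≈ 4924.9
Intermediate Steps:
(Q(-35) + 2905) + 2021 = (40/(-35) + 2905) + 2021 = (40*(-1/35) + 2905) + 2021 = (-8/7 + 2905) + 2021 = 20327/7 + 2021 = 34474/7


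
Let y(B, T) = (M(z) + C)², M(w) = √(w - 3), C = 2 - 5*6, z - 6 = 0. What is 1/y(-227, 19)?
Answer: (28 - √3)⁻² ≈ 0.0014493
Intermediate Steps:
z = 6 (z = 6 + 0 = 6)
C = -28 (C = 2 - 30 = -28)
M(w) = √(-3 + w)
y(B, T) = (-28 + √3)² (y(B, T) = (√(-3 + 6) - 28)² = (√3 - 28)² = (-28 + √3)²)
1/y(-227, 19) = 1/((28 - √3)²) = (28 - √3)⁻²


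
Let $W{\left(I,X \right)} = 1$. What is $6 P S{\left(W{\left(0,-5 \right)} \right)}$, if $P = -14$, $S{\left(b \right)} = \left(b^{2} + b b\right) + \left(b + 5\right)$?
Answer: $-672$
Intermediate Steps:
$S{\left(b \right)} = 5 + b + 2 b^{2}$ ($S{\left(b \right)} = \left(b^{2} + b^{2}\right) + \left(5 + b\right) = 2 b^{2} + \left(5 + b\right) = 5 + b + 2 b^{2}$)
$6 P S{\left(W{\left(0,-5 \right)} \right)} = 6 \left(-14\right) \left(5 + 1 + 2 \cdot 1^{2}\right) = - 84 \left(5 + 1 + 2 \cdot 1\right) = - 84 \left(5 + 1 + 2\right) = \left(-84\right) 8 = -672$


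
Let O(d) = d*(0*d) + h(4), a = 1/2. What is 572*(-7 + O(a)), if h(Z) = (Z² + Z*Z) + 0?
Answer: 14300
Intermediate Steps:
h(Z) = 2*Z² (h(Z) = (Z² + Z²) + 0 = 2*Z² + 0 = 2*Z²)
a = ½ ≈ 0.50000
O(d) = 32 (O(d) = d*(0*d) + 2*4² = d*0 + 2*16 = 0 + 32 = 32)
572*(-7 + O(a)) = 572*(-7 + 32) = 572*25 = 14300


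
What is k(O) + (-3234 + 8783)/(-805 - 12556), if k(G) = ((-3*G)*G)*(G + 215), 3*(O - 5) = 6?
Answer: -14065433/431 ≈ -32634.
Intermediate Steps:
O = 7 (O = 5 + (1/3)*6 = 5 + 2 = 7)
k(G) = -3*G**2*(215 + G) (k(G) = (-3*G**2)*(215 + G) = -3*G**2*(215 + G))
k(O) + (-3234 + 8783)/(-805 - 12556) = 3*7**2*(-215 - 1*7) + (-3234 + 8783)/(-805 - 12556) = 3*49*(-215 - 7) + 5549/(-13361) = 3*49*(-222) + 5549*(-1/13361) = -32634 - 179/431 = -14065433/431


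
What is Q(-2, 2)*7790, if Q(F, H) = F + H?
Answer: 0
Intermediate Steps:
Q(-2, 2)*7790 = (-2 + 2)*7790 = 0*7790 = 0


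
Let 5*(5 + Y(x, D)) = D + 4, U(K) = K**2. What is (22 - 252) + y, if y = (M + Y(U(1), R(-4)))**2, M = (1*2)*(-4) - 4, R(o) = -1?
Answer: 974/25 ≈ 38.960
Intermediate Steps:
Y(x, D) = -21/5 + D/5 (Y(x, D) = -5 + (D + 4)/5 = -5 + (4 + D)/5 = -5 + (4/5 + D/5) = -21/5 + D/5)
M = -12 (M = 2*(-4) - 4 = -8 - 4 = -12)
y = 6724/25 (y = (-12 + (-21/5 + (1/5)*(-1)))**2 = (-12 + (-21/5 - 1/5))**2 = (-12 - 22/5)**2 = (-82/5)**2 = 6724/25 ≈ 268.96)
(22 - 252) + y = (22 - 252) + 6724/25 = -230 + 6724/25 = 974/25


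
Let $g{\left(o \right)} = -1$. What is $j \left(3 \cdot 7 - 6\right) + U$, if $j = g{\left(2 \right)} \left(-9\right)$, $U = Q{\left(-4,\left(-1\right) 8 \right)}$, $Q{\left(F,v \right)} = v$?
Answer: $127$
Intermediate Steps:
$U = -8$ ($U = \left(-1\right) 8 = -8$)
$j = 9$ ($j = \left(-1\right) \left(-9\right) = 9$)
$j \left(3 \cdot 7 - 6\right) + U = 9 \left(3 \cdot 7 - 6\right) - 8 = 9 \left(21 - 6\right) - 8 = 9 \cdot 15 - 8 = 135 - 8 = 127$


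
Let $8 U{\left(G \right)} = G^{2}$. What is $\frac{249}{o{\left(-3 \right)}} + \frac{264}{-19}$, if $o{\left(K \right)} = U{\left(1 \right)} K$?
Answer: $- \frac{12880}{19} \approx -677.89$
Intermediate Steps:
$U{\left(G \right)} = \frac{G^{2}}{8}$
$o{\left(K \right)} = \frac{K}{8}$ ($o{\left(K \right)} = \frac{1^{2}}{8} K = \frac{1}{8} \cdot 1 K = \frac{K}{8}$)
$\frac{249}{o{\left(-3 \right)}} + \frac{264}{-19} = \frac{249}{\frac{1}{8} \left(-3\right)} + \frac{264}{-19} = \frac{249}{- \frac{3}{8}} + 264 \left(- \frac{1}{19}\right) = 249 \left(- \frac{8}{3}\right) - \frac{264}{19} = -664 - \frac{264}{19} = - \frac{12880}{19}$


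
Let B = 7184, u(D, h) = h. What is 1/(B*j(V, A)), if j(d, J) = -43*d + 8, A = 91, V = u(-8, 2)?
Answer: -1/560352 ≈ -1.7846e-6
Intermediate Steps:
V = 2
j(d, J) = 8 - 43*d
1/(B*j(V, A)) = 1/(7184*(8 - 43*2)) = 1/(7184*(8 - 86)) = (1/7184)/(-78) = (1/7184)*(-1/78) = -1/560352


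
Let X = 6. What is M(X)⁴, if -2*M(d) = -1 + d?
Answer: 625/16 ≈ 39.063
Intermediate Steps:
M(d) = ½ - d/2 (M(d) = -(-1 + d)/2 = ½ - d/2)
M(X)⁴ = (½ - ½*6)⁴ = (½ - 3)⁴ = (-5/2)⁴ = 625/16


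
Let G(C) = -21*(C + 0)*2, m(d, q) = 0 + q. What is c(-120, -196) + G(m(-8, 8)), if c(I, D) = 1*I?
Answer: -456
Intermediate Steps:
m(d, q) = q
G(C) = -42*C (G(C) = -21*C*2 = -42*C)
c(I, D) = I
c(-120, -196) + G(m(-8, 8)) = -120 - 42*8 = -120 - 336 = -456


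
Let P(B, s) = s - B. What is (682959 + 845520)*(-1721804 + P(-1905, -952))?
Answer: -2630284615629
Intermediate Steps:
(682959 + 845520)*(-1721804 + P(-1905, -952)) = (682959 + 845520)*(-1721804 + (-952 - 1*(-1905))) = 1528479*(-1721804 + (-952 + 1905)) = 1528479*(-1721804 + 953) = 1528479*(-1720851) = -2630284615629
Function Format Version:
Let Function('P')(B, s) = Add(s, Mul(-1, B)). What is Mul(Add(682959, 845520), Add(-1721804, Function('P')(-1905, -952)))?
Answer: -2630284615629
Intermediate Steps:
Mul(Add(682959, 845520), Add(-1721804, Function('P')(-1905, -952))) = Mul(Add(682959, 845520), Add(-1721804, Add(-952, Mul(-1, -1905)))) = Mul(1528479, Add(-1721804, Add(-952, 1905))) = Mul(1528479, Add(-1721804, 953)) = Mul(1528479, -1720851) = -2630284615629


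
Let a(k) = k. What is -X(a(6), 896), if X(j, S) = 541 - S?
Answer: 355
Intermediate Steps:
-X(a(6), 896) = -(541 - 1*896) = -(541 - 896) = -1*(-355) = 355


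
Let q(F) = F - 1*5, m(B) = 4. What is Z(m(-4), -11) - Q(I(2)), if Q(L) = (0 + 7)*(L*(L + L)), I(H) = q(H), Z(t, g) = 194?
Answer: 68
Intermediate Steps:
q(F) = -5 + F (q(F) = F - 5 = -5 + F)
I(H) = -5 + H
Q(L) = 14*L² (Q(L) = 7*(L*(2*L)) = 7*(2*L²) = 14*L²)
Z(m(-4), -11) - Q(I(2)) = 194 - 14*(-5 + 2)² = 194 - 14*(-3)² = 194 - 14*9 = 194 - 1*126 = 194 - 126 = 68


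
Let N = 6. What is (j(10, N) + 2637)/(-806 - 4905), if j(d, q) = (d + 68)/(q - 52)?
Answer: -60612/131353 ≈ -0.46144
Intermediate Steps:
j(d, q) = (68 + d)/(-52 + q)
(j(10, N) + 2637)/(-806 - 4905) = ((68 + 10)/(-52 + 6) + 2637)/(-806 - 4905) = (78/(-46) + 2637)/(-5711) = (-1/46*78 + 2637)*(-1/5711) = (-39/23 + 2637)*(-1/5711) = (60612/23)*(-1/5711) = -60612/131353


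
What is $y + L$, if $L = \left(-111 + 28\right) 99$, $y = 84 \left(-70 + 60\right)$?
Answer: $-9057$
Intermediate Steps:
$y = -840$ ($y = 84 \left(-10\right) = -840$)
$L = -8217$ ($L = \left(-83\right) 99 = -8217$)
$y + L = -840 - 8217 = -9057$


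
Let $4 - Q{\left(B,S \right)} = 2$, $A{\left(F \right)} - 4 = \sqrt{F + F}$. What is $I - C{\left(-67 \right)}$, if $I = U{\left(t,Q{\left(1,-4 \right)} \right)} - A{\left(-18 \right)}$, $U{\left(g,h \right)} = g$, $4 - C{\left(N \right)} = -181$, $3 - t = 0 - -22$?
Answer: $-208 - 6 i \approx -208.0 - 6.0 i$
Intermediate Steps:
$t = -19$ ($t = 3 - \left(0 - -22\right) = 3 - \left(0 + 22\right) = 3 - 22 = -19$)
$A{\left(F \right)} = 4 + \sqrt{2} \sqrt{F}$ ($A{\left(F \right)} = 4 + \sqrt{F + F} = 4 + \sqrt{2 F} = 4 + \sqrt{2} \sqrt{F}$)
$Q{\left(B,S \right)} = 2$ ($Q{\left(B,S \right)} = 4 - 2 = 2$)
$C{\left(N \right)} = 185$ ($C{\left(N \right)} = 4 - -181 = 4 + 181 = 185$)
$I = -23 - 6 i$ ($I = -19 - \left(4 + \sqrt{2} \sqrt{-18}\right) = -19 - \left(4 + \sqrt{2} \cdot 3 i \sqrt{2}\right) = -19 - \left(4 + 6 i\right) = -23 - 6 i \approx -23.0 - 6.0 i$)
$I - C{\left(-67 \right)} = \left(-23 - 6 i\right) - 185 = -208 - 6 i$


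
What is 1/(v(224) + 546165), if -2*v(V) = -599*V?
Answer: 1/613253 ≈ 1.6306e-6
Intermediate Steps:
v(V) = 599*V/2 (v(V) = -(-599)*V/2 = 599*V/2)
1/(v(224) + 546165) = 1/((599/2)*224 + 546165) = 1/(67088 + 546165) = 1/613253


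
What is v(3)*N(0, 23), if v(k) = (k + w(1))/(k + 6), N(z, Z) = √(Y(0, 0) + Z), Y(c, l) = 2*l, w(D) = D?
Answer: 4*√23/9 ≈ 2.1315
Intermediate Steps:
N(z, Z) = √Z (N(z, Z) = √(2*0 + Z) = √(0 + Z) = √Z)
v(k) = (1 + k)/(6 + k) (v(k) = (k + 1)/(k + 6) = (1 + k)/(6 + k))
v(3)*N(0, 23) = ((1 + 3)/(6 + 3))*√23 = (4/9)*√23 = ((⅑)*4)*√23 = 4*√23/9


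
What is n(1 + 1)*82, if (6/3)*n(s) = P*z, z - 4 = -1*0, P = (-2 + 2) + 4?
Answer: 656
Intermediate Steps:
P = 4 (P = 0 + 4 = 4)
z = 4 (z = 4 - 1*0 = 4 + 0 = 4)
n(s) = 8 (n(s) = (4*4)/2 = (½)*16 = 8)
n(1 + 1)*82 = 8*82 = 656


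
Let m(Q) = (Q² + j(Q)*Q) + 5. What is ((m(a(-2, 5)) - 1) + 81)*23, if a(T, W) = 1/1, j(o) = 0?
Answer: 1978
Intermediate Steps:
a(T, W) = 1
m(Q) = 5 + Q² (m(Q) = (Q² + 0*Q) + 5 = (Q² + 0) + 5 = Q² + 5 = 5 + Q²)
((m(a(-2, 5)) - 1) + 81)*23 = (((5 + 1²) - 1) + 81)*23 = (((5 + 1) - 1) + 81)*23 = ((6 - 1) + 81)*23 = (5 + 81)*23 = 86*23 = 1978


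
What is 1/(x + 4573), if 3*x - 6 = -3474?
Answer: 1/3417 ≈ 0.00029265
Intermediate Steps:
x = -1156 (x = 2 + (⅓)*(-3474) = 2 - 1158 = -1156)
1/(x + 4573) = 1/(-1156 + 4573) = 1/3417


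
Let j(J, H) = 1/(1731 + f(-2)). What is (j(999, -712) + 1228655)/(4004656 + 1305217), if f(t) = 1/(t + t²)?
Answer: 4254832267/18388090199 ≈ 0.23139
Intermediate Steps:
j(J, H) = 2/3463 (j(J, H) = 1/(1731 + 1/((-2)*(1 - 2))) = 1/(1731 - ½/(-1)) = 1/(1731 - ½*(-1)) = 1/(1731 + ½) = 1/(3463/2) = 2/3463)
(j(999, -712) + 1228655)/(4004656 + 1305217) = (2/3463 + 1228655)/(4004656 + 1305217) = (4254832267/3463)/5309873 = (4254832267/3463)*(1/5309873) = 4254832267/18388090199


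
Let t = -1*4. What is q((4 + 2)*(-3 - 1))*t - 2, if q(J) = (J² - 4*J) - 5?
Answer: -2670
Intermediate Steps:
q(J) = -5 + J² - 4*J
t = -4
q((4 + 2)*(-3 - 1))*t - 2 = (-5 + ((4 + 2)*(-3 - 1))² - 4*(4 + 2)*(-3 - 1))*(-4) - 2 = (-5 + (6*(-4))² - 24*(-4))*(-4) - 2 = (-5 + (-24)² - 4*(-24))*(-4) - 2 = (-5 + 576 + 96)*(-4) - 2 = 667*(-4) - 2 = -2668 - 2 = -2670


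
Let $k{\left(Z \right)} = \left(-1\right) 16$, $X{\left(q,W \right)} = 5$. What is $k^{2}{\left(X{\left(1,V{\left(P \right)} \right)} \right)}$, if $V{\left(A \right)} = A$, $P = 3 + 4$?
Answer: $256$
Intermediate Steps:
$P = 7$
$k{\left(Z \right)} = -16$
$k^{2}{\left(X{\left(1,V{\left(P \right)} \right)} \right)} = \left(-16\right)^{2} = 256$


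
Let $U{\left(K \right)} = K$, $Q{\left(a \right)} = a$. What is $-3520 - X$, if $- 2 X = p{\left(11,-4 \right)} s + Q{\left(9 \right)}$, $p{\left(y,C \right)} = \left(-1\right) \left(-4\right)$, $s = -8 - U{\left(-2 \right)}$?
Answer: $- \frac{7055}{2} \approx -3527.5$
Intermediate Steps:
$s = -6$ ($s = -8 - -2 = -8 + 2 = -6$)
$p{\left(y,C \right)} = 4$
$X = \frac{15}{2}$ ($X = - \frac{4 \left(-6\right) + 9}{2} = - \frac{-24 + 9}{2} = \left(- \frac{1}{2}\right) \left(-15\right) = \frac{15}{2} \approx 7.5$)
$-3520 - X = -3520 - \frac{15}{2} = - \frac{7055}{2}$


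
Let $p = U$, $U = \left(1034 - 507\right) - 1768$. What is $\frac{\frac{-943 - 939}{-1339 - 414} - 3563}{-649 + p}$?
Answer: $\frac{6244057}{3313170} \approx 1.8846$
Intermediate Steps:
$U = -1241$ ($U = \left(1034 - 507\right) - 1768 = 527 - 1768 = -1241$)
$p = -1241$
$\frac{\frac{-943 - 939}{-1339 - 414} - 3563}{-649 + p} = \frac{\frac{-943 - 939}{-1339 - 414} - 3563}{-649 - 1241} = \frac{- \frac{1882}{-1753} - 3563}{-1890} = \left(\left(-1882\right) \left(- \frac{1}{1753}\right) - 3563\right) \left(- \frac{1}{1890}\right) = \left(\frac{1882}{1753} - 3563\right) \left(- \frac{1}{1890}\right) = \left(- \frac{6244057}{1753}\right) \left(- \frac{1}{1890}\right) = \frac{6244057}{3313170}$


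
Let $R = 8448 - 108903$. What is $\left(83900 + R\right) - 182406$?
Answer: $-198961$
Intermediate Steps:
$R = -100455$
$\left(83900 + R\right) - 182406 = \left(83900 - 100455\right) - 182406 = -16555 - 182406 = -198961$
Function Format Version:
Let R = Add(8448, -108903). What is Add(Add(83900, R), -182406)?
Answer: -198961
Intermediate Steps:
R = -100455
Add(Add(83900, R), -182406) = Add(Add(83900, -100455), -182406) = Add(-16555, -182406) = -198961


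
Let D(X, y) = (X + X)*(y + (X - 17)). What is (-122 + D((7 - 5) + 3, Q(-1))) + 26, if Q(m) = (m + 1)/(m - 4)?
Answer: -216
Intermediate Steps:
Q(m) = (1 + m)/(-4 + m)
D(X, y) = 2*X*(-17 + X + y) (D(X, y) = (2*X)*(y + (-17 + X)) = (2*X)*(-17 + X + y) = 2*X*(-17 + X + y))
(-122 + D((7 - 5) + 3, Q(-1))) + 26 = (-122 + 2*((7 - 5) + 3)*(-17 + ((7 - 5) + 3) + (1 - 1)/(-4 - 1))) + 26 = (-122 + 2*(2 + 3)*(-17 + (2 + 3) + 0/(-5))) + 26 = (-122 + 2*5*(-17 + 5 - ⅕*0)) + 26 = (-122 + 2*5*(-17 + 5 + 0)) + 26 = (-122 + 2*5*(-12)) + 26 = (-122 - 120) + 26 = -242 + 26 = -216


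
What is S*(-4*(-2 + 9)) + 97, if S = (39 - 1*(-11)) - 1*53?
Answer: 181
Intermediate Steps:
S = -3 (S = (39 + 11) - 53 = 50 - 53 = -3)
S*(-4*(-2 + 9)) + 97 = -(-12)*(-2 + 9) + 97 = -(-12)*7 + 97 = -3*(-28) + 97 = 84 + 97 = 181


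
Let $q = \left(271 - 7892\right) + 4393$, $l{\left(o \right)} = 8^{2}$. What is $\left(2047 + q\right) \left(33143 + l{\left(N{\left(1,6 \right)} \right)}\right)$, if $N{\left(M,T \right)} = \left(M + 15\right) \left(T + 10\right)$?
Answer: $-39217467$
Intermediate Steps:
$N{\left(M,T \right)} = \left(10 + T\right) \left(15 + M\right)$ ($N{\left(M,T \right)} = \left(15 + M\right) \left(10 + T\right) = \left(10 + T\right) \left(15 + M\right)$)
$l{\left(o \right)} = 64$
$q = -3228$ ($q = -7621 + 4393 = -3228$)
$\left(2047 + q\right) \left(33143 + l{\left(N{\left(1,6 \right)} \right)}\right) = \left(2047 - 3228\right) \left(33143 + 64\right) = \left(-1181\right) 33207 = -39217467$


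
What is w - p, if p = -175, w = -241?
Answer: -66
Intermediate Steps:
w - p = -241 - 1*(-175) = -241 + 175 = -66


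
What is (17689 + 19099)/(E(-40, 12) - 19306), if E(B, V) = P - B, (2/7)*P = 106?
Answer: -36788/18895 ≈ -1.9470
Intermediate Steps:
P = 371 (P = (7/2)*106 = 371)
E(B, V) = 371 - B
(17689 + 19099)/(E(-40, 12) - 19306) = (17689 + 19099)/((371 - 1*(-40)) - 19306) = 36788/((371 + 40) - 19306) = 36788/(411 - 19306) = 36788/(-18895) = 36788*(-1/18895) = -36788/18895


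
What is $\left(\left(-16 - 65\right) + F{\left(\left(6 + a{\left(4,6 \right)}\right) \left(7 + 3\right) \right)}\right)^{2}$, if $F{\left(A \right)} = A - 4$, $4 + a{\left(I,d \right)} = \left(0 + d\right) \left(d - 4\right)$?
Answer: $3025$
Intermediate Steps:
$a{\left(I,d \right)} = -4 + d \left(-4 + d\right)$ ($a{\left(I,d \right)} = -4 + \left(0 + d\right) \left(d - 4\right) = -4 + d \left(-4 + d\right)$)
$F{\left(A \right)} = -4 + A$ ($F{\left(A \right)} = A - 4 = -4 + A$)
$\left(\left(-16 - 65\right) + F{\left(\left(6 + a{\left(4,6 \right)}\right) \left(7 + 3\right) \right)}\right)^{2} = \left(\left(-16 - 65\right) - \left(4 - \left(6 - \left(28 - 36\right)\right) \left(7 + 3\right)\right)\right)^{2} = \left(-81 - \left(4 - \left(6 - -8\right) 10\right)\right)^{2} = \left(-81 - \left(4 - \left(6 + 8\right) 10\right)\right)^{2} = \left(-81 + \left(-4 + 14 \cdot 10\right)\right)^{2} = \left(-81 + \left(-4 + 140\right)\right)^{2} = \left(-81 + 136\right)^{2} = 55^{2} = 3025$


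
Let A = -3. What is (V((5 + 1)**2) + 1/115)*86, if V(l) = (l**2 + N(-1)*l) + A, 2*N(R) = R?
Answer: 12609836/115 ≈ 1.0965e+5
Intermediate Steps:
N(R) = R/2
V(l) = -3 + l**2 - l/2 (V(l) = (l**2 + ((1/2)*(-1))*l) - 3 = (l**2 - l/2) - 3 = -3 + l**2 - l/2)
(V((5 + 1)**2) + 1/115)*86 = ((-3 + ((5 + 1)**2)**2 - (5 + 1)**2/2) + 1/115)*86 = ((-3 + (6**2)**2 - 1/2*6**2) + 1/115)*86 = ((-3 + 36**2 - 1/2*36) + 1/115)*86 = ((-3 + 1296 - 18) + 1/115)*86 = (1275 + 1/115)*86 = (146626/115)*86 = 12609836/115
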